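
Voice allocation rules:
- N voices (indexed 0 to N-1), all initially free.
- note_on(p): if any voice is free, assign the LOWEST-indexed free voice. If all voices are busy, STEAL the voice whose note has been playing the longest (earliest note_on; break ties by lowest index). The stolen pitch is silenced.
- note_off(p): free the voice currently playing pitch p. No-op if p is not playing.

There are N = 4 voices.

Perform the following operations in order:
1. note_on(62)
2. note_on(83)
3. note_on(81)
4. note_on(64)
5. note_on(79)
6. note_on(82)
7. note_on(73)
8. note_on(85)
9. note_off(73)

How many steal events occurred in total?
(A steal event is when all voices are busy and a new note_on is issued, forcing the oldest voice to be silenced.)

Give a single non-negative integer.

Answer: 4

Derivation:
Op 1: note_on(62): voice 0 is free -> assigned | voices=[62 - - -]
Op 2: note_on(83): voice 1 is free -> assigned | voices=[62 83 - -]
Op 3: note_on(81): voice 2 is free -> assigned | voices=[62 83 81 -]
Op 4: note_on(64): voice 3 is free -> assigned | voices=[62 83 81 64]
Op 5: note_on(79): all voices busy, STEAL voice 0 (pitch 62, oldest) -> assign | voices=[79 83 81 64]
Op 6: note_on(82): all voices busy, STEAL voice 1 (pitch 83, oldest) -> assign | voices=[79 82 81 64]
Op 7: note_on(73): all voices busy, STEAL voice 2 (pitch 81, oldest) -> assign | voices=[79 82 73 64]
Op 8: note_on(85): all voices busy, STEAL voice 3 (pitch 64, oldest) -> assign | voices=[79 82 73 85]
Op 9: note_off(73): free voice 2 | voices=[79 82 - 85]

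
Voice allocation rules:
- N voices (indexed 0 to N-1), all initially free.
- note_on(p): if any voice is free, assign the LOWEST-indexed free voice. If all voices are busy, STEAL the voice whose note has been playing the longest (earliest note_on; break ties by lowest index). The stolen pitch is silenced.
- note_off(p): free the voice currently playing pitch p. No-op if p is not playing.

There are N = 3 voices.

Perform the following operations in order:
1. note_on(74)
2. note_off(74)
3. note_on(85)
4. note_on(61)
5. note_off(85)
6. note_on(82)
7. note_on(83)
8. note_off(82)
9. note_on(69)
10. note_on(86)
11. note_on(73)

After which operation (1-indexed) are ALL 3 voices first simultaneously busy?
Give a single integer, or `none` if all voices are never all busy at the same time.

Op 1: note_on(74): voice 0 is free -> assigned | voices=[74 - -]
Op 2: note_off(74): free voice 0 | voices=[- - -]
Op 3: note_on(85): voice 0 is free -> assigned | voices=[85 - -]
Op 4: note_on(61): voice 1 is free -> assigned | voices=[85 61 -]
Op 5: note_off(85): free voice 0 | voices=[- 61 -]
Op 6: note_on(82): voice 0 is free -> assigned | voices=[82 61 -]
Op 7: note_on(83): voice 2 is free -> assigned | voices=[82 61 83]
Op 8: note_off(82): free voice 0 | voices=[- 61 83]
Op 9: note_on(69): voice 0 is free -> assigned | voices=[69 61 83]
Op 10: note_on(86): all voices busy, STEAL voice 1 (pitch 61, oldest) -> assign | voices=[69 86 83]
Op 11: note_on(73): all voices busy, STEAL voice 2 (pitch 83, oldest) -> assign | voices=[69 86 73]

Answer: 7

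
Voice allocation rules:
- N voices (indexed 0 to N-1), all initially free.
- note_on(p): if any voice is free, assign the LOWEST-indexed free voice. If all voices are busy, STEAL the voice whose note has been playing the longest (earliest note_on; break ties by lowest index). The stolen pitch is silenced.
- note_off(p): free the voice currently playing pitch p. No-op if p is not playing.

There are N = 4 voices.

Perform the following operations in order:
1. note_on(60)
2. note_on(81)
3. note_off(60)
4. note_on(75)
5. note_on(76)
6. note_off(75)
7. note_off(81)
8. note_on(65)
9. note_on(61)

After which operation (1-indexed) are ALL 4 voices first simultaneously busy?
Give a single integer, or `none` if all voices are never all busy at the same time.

Answer: none

Derivation:
Op 1: note_on(60): voice 0 is free -> assigned | voices=[60 - - -]
Op 2: note_on(81): voice 1 is free -> assigned | voices=[60 81 - -]
Op 3: note_off(60): free voice 0 | voices=[- 81 - -]
Op 4: note_on(75): voice 0 is free -> assigned | voices=[75 81 - -]
Op 5: note_on(76): voice 2 is free -> assigned | voices=[75 81 76 -]
Op 6: note_off(75): free voice 0 | voices=[- 81 76 -]
Op 7: note_off(81): free voice 1 | voices=[- - 76 -]
Op 8: note_on(65): voice 0 is free -> assigned | voices=[65 - 76 -]
Op 9: note_on(61): voice 1 is free -> assigned | voices=[65 61 76 -]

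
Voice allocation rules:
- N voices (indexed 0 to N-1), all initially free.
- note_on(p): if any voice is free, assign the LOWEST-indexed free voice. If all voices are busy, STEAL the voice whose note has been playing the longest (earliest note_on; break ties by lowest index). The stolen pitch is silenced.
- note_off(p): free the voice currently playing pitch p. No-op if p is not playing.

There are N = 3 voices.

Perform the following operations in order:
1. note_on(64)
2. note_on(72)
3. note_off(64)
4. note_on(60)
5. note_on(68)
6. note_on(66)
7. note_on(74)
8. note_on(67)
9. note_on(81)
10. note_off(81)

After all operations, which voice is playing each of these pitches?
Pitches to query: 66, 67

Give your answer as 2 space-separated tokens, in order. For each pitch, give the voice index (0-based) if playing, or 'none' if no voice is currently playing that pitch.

Answer: none 2

Derivation:
Op 1: note_on(64): voice 0 is free -> assigned | voices=[64 - -]
Op 2: note_on(72): voice 1 is free -> assigned | voices=[64 72 -]
Op 3: note_off(64): free voice 0 | voices=[- 72 -]
Op 4: note_on(60): voice 0 is free -> assigned | voices=[60 72 -]
Op 5: note_on(68): voice 2 is free -> assigned | voices=[60 72 68]
Op 6: note_on(66): all voices busy, STEAL voice 1 (pitch 72, oldest) -> assign | voices=[60 66 68]
Op 7: note_on(74): all voices busy, STEAL voice 0 (pitch 60, oldest) -> assign | voices=[74 66 68]
Op 8: note_on(67): all voices busy, STEAL voice 2 (pitch 68, oldest) -> assign | voices=[74 66 67]
Op 9: note_on(81): all voices busy, STEAL voice 1 (pitch 66, oldest) -> assign | voices=[74 81 67]
Op 10: note_off(81): free voice 1 | voices=[74 - 67]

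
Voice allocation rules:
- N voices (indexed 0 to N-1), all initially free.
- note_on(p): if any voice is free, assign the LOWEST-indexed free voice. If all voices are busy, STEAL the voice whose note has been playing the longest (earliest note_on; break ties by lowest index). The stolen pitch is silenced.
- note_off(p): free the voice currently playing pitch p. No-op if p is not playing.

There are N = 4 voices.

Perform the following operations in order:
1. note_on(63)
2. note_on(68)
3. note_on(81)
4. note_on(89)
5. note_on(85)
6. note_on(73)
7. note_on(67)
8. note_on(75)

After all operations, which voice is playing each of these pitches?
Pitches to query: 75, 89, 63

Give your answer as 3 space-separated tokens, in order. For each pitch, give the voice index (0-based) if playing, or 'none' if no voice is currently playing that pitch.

Answer: 3 none none

Derivation:
Op 1: note_on(63): voice 0 is free -> assigned | voices=[63 - - -]
Op 2: note_on(68): voice 1 is free -> assigned | voices=[63 68 - -]
Op 3: note_on(81): voice 2 is free -> assigned | voices=[63 68 81 -]
Op 4: note_on(89): voice 3 is free -> assigned | voices=[63 68 81 89]
Op 5: note_on(85): all voices busy, STEAL voice 0 (pitch 63, oldest) -> assign | voices=[85 68 81 89]
Op 6: note_on(73): all voices busy, STEAL voice 1 (pitch 68, oldest) -> assign | voices=[85 73 81 89]
Op 7: note_on(67): all voices busy, STEAL voice 2 (pitch 81, oldest) -> assign | voices=[85 73 67 89]
Op 8: note_on(75): all voices busy, STEAL voice 3 (pitch 89, oldest) -> assign | voices=[85 73 67 75]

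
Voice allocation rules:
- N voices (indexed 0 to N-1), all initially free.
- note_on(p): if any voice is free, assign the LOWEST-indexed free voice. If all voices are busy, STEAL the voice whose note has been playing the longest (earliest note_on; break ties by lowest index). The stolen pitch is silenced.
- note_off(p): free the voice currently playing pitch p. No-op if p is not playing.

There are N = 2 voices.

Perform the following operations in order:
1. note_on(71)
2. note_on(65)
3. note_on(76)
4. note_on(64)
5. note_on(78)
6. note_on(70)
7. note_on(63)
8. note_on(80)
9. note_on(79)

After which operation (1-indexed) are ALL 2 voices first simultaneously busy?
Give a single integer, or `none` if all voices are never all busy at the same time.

Op 1: note_on(71): voice 0 is free -> assigned | voices=[71 -]
Op 2: note_on(65): voice 1 is free -> assigned | voices=[71 65]
Op 3: note_on(76): all voices busy, STEAL voice 0 (pitch 71, oldest) -> assign | voices=[76 65]
Op 4: note_on(64): all voices busy, STEAL voice 1 (pitch 65, oldest) -> assign | voices=[76 64]
Op 5: note_on(78): all voices busy, STEAL voice 0 (pitch 76, oldest) -> assign | voices=[78 64]
Op 6: note_on(70): all voices busy, STEAL voice 1 (pitch 64, oldest) -> assign | voices=[78 70]
Op 7: note_on(63): all voices busy, STEAL voice 0 (pitch 78, oldest) -> assign | voices=[63 70]
Op 8: note_on(80): all voices busy, STEAL voice 1 (pitch 70, oldest) -> assign | voices=[63 80]
Op 9: note_on(79): all voices busy, STEAL voice 0 (pitch 63, oldest) -> assign | voices=[79 80]

Answer: 2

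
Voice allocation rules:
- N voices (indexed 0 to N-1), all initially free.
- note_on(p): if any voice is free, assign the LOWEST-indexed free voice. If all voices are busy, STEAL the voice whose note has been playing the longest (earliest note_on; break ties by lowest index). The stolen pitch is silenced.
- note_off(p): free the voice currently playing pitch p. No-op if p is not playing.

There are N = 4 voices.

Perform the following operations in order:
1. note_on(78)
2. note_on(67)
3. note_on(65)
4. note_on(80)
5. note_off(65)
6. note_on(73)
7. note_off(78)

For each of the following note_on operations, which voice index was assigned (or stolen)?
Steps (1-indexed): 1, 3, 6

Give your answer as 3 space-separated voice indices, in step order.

Op 1: note_on(78): voice 0 is free -> assigned | voices=[78 - - -]
Op 2: note_on(67): voice 1 is free -> assigned | voices=[78 67 - -]
Op 3: note_on(65): voice 2 is free -> assigned | voices=[78 67 65 -]
Op 4: note_on(80): voice 3 is free -> assigned | voices=[78 67 65 80]
Op 5: note_off(65): free voice 2 | voices=[78 67 - 80]
Op 6: note_on(73): voice 2 is free -> assigned | voices=[78 67 73 80]
Op 7: note_off(78): free voice 0 | voices=[- 67 73 80]

Answer: 0 2 2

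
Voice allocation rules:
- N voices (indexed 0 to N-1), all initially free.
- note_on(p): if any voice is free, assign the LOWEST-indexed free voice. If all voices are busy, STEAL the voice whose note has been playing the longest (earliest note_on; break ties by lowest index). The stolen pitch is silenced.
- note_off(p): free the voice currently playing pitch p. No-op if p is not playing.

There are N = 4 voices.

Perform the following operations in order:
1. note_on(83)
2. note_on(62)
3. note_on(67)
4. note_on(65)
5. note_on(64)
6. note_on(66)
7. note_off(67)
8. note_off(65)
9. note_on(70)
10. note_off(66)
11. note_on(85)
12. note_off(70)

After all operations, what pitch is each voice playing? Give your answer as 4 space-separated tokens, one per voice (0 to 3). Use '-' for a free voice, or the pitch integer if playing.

Answer: 64 85 - -

Derivation:
Op 1: note_on(83): voice 0 is free -> assigned | voices=[83 - - -]
Op 2: note_on(62): voice 1 is free -> assigned | voices=[83 62 - -]
Op 3: note_on(67): voice 2 is free -> assigned | voices=[83 62 67 -]
Op 4: note_on(65): voice 3 is free -> assigned | voices=[83 62 67 65]
Op 5: note_on(64): all voices busy, STEAL voice 0 (pitch 83, oldest) -> assign | voices=[64 62 67 65]
Op 6: note_on(66): all voices busy, STEAL voice 1 (pitch 62, oldest) -> assign | voices=[64 66 67 65]
Op 7: note_off(67): free voice 2 | voices=[64 66 - 65]
Op 8: note_off(65): free voice 3 | voices=[64 66 - -]
Op 9: note_on(70): voice 2 is free -> assigned | voices=[64 66 70 -]
Op 10: note_off(66): free voice 1 | voices=[64 - 70 -]
Op 11: note_on(85): voice 1 is free -> assigned | voices=[64 85 70 -]
Op 12: note_off(70): free voice 2 | voices=[64 85 - -]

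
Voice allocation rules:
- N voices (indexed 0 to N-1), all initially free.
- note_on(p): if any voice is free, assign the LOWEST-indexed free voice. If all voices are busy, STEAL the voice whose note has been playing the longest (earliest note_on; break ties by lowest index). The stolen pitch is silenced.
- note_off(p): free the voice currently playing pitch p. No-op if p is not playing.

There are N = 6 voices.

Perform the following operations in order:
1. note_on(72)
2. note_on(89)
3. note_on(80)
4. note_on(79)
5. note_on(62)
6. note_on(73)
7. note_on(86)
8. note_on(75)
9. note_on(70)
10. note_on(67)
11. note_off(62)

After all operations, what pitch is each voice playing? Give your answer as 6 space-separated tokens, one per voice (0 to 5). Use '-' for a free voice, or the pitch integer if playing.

Op 1: note_on(72): voice 0 is free -> assigned | voices=[72 - - - - -]
Op 2: note_on(89): voice 1 is free -> assigned | voices=[72 89 - - - -]
Op 3: note_on(80): voice 2 is free -> assigned | voices=[72 89 80 - - -]
Op 4: note_on(79): voice 3 is free -> assigned | voices=[72 89 80 79 - -]
Op 5: note_on(62): voice 4 is free -> assigned | voices=[72 89 80 79 62 -]
Op 6: note_on(73): voice 5 is free -> assigned | voices=[72 89 80 79 62 73]
Op 7: note_on(86): all voices busy, STEAL voice 0 (pitch 72, oldest) -> assign | voices=[86 89 80 79 62 73]
Op 8: note_on(75): all voices busy, STEAL voice 1 (pitch 89, oldest) -> assign | voices=[86 75 80 79 62 73]
Op 9: note_on(70): all voices busy, STEAL voice 2 (pitch 80, oldest) -> assign | voices=[86 75 70 79 62 73]
Op 10: note_on(67): all voices busy, STEAL voice 3 (pitch 79, oldest) -> assign | voices=[86 75 70 67 62 73]
Op 11: note_off(62): free voice 4 | voices=[86 75 70 67 - 73]

Answer: 86 75 70 67 - 73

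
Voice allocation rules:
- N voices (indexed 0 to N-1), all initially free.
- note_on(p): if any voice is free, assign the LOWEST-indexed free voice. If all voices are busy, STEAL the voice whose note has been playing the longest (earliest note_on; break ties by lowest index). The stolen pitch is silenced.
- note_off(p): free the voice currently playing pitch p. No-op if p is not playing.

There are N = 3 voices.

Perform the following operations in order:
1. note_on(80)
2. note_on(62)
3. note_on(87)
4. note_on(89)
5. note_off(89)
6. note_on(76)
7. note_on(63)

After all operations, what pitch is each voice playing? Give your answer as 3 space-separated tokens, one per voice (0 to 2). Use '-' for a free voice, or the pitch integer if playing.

Op 1: note_on(80): voice 0 is free -> assigned | voices=[80 - -]
Op 2: note_on(62): voice 1 is free -> assigned | voices=[80 62 -]
Op 3: note_on(87): voice 2 is free -> assigned | voices=[80 62 87]
Op 4: note_on(89): all voices busy, STEAL voice 0 (pitch 80, oldest) -> assign | voices=[89 62 87]
Op 5: note_off(89): free voice 0 | voices=[- 62 87]
Op 6: note_on(76): voice 0 is free -> assigned | voices=[76 62 87]
Op 7: note_on(63): all voices busy, STEAL voice 1 (pitch 62, oldest) -> assign | voices=[76 63 87]

Answer: 76 63 87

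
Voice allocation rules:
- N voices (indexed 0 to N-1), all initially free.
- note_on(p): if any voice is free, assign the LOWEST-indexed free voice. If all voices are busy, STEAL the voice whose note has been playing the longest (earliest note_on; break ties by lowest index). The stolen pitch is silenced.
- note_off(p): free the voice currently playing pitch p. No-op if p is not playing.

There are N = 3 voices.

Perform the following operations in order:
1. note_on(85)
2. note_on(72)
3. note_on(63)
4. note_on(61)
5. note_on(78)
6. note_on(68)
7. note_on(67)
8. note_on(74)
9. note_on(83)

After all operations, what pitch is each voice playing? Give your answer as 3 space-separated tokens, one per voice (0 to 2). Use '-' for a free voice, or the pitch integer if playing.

Answer: 67 74 83

Derivation:
Op 1: note_on(85): voice 0 is free -> assigned | voices=[85 - -]
Op 2: note_on(72): voice 1 is free -> assigned | voices=[85 72 -]
Op 3: note_on(63): voice 2 is free -> assigned | voices=[85 72 63]
Op 4: note_on(61): all voices busy, STEAL voice 0 (pitch 85, oldest) -> assign | voices=[61 72 63]
Op 5: note_on(78): all voices busy, STEAL voice 1 (pitch 72, oldest) -> assign | voices=[61 78 63]
Op 6: note_on(68): all voices busy, STEAL voice 2 (pitch 63, oldest) -> assign | voices=[61 78 68]
Op 7: note_on(67): all voices busy, STEAL voice 0 (pitch 61, oldest) -> assign | voices=[67 78 68]
Op 8: note_on(74): all voices busy, STEAL voice 1 (pitch 78, oldest) -> assign | voices=[67 74 68]
Op 9: note_on(83): all voices busy, STEAL voice 2 (pitch 68, oldest) -> assign | voices=[67 74 83]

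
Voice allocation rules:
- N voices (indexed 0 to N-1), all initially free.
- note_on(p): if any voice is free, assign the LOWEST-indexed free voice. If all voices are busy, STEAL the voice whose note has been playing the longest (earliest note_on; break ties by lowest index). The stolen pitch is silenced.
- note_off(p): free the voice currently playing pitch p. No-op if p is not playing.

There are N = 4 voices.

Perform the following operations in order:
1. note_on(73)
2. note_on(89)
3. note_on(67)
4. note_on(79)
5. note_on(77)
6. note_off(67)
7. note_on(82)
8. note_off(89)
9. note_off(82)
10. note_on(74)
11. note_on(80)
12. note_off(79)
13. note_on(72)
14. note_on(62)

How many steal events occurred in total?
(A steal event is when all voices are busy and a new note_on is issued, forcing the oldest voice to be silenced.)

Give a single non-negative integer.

Op 1: note_on(73): voice 0 is free -> assigned | voices=[73 - - -]
Op 2: note_on(89): voice 1 is free -> assigned | voices=[73 89 - -]
Op 3: note_on(67): voice 2 is free -> assigned | voices=[73 89 67 -]
Op 4: note_on(79): voice 3 is free -> assigned | voices=[73 89 67 79]
Op 5: note_on(77): all voices busy, STEAL voice 0 (pitch 73, oldest) -> assign | voices=[77 89 67 79]
Op 6: note_off(67): free voice 2 | voices=[77 89 - 79]
Op 7: note_on(82): voice 2 is free -> assigned | voices=[77 89 82 79]
Op 8: note_off(89): free voice 1 | voices=[77 - 82 79]
Op 9: note_off(82): free voice 2 | voices=[77 - - 79]
Op 10: note_on(74): voice 1 is free -> assigned | voices=[77 74 - 79]
Op 11: note_on(80): voice 2 is free -> assigned | voices=[77 74 80 79]
Op 12: note_off(79): free voice 3 | voices=[77 74 80 -]
Op 13: note_on(72): voice 3 is free -> assigned | voices=[77 74 80 72]
Op 14: note_on(62): all voices busy, STEAL voice 0 (pitch 77, oldest) -> assign | voices=[62 74 80 72]

Answer: 2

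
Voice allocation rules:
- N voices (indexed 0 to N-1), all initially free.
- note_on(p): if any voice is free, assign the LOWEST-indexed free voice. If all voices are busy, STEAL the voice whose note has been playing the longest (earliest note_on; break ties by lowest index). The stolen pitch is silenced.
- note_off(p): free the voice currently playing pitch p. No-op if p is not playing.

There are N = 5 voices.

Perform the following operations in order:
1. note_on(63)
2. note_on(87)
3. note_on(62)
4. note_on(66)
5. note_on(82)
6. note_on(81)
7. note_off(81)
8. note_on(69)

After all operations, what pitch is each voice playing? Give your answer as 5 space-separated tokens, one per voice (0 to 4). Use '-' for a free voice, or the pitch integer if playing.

Op 1: note_on(63): voice 0 is free -> assigned | voices=[63 - - - -]
Op 2: note_on(87): voice 1 is free -> assigned | voices=[63 87 - - -]
Op 3: note_on(62): voice 2 is free -> assigned | voices=[63 87 62 - -]
Op 4: note_on(66): voice 3 is free -> assigned | voices=[63 87 62 66 -]
Op 5: note_on(82): voice 4 is free -> assigned | voices=[63 87 62 66 82]
Op 6: note_on(81): all voices busy, STEAL voice 0 (pitch 63, oldest) -> assign | voices=[81 87 62 66 82]
Op 7: note_off(81): free voice 0 | voices=[- 87 62 66 82]
Op 8: note_on(69): voice 0 is free -> assigned | voices=[69 87 62 66 82]

Answer: 69 87 62 66 82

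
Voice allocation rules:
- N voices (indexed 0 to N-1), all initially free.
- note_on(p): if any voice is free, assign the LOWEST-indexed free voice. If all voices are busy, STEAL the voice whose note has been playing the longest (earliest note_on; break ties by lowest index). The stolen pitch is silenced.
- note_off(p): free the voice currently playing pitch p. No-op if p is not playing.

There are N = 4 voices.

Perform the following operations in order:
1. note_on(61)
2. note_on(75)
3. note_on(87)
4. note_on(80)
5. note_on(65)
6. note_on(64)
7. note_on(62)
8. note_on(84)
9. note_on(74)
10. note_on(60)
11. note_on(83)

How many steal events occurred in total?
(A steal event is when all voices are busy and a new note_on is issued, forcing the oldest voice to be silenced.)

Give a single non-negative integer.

Op 1: note_on(61): voice 0 is free -> assigned | voices=[61 - - -]
Op 2: note_on(75): voice 1 is free -> assigned | voices=[61 75 - -]
Op 3: note_on(87): voice 2 is free -> assigned | voices=[61 75 87 -]
Op 4: note_on(80): voice 3 is free -> assigned | voices=[61 75 87 80]
Op 5: note_on(65): all voices busy, STEAL voice 0 (pitch 61, oldest) -> assign | voices=[65 75 87 80]
Op 6: note_on(64): all voices busy, STEAL voice 1 (pitch 75, oldest) -> assign | voices=[65 64 87 80]
Op 7: note_on(62): all voices busy, STEAL voice 2 (pitch 87, oldest) -> assign | voices=[65 64 62 80]
Op 8: note_on(84): all voices busy, STEAL voice 3 (pitch 80, oldest) -> assign | voices=[65 64 62 84]
Op 9: note_on(74): all voices busy, STEAL voice 0 (pitch 65, oldest) -> assign | voices=[74 64 62 84]
Op 10: note_on(60): all voices busy, STEAL voice 1 (pitch 64, oldest) -> assign | voices=[74 60 62 84]
Op 11: note_on(83): all voices busy, STEAL voice 2 (pitch 62, oldest) -> assign | voices=[74 60 83 84]

Answer: 7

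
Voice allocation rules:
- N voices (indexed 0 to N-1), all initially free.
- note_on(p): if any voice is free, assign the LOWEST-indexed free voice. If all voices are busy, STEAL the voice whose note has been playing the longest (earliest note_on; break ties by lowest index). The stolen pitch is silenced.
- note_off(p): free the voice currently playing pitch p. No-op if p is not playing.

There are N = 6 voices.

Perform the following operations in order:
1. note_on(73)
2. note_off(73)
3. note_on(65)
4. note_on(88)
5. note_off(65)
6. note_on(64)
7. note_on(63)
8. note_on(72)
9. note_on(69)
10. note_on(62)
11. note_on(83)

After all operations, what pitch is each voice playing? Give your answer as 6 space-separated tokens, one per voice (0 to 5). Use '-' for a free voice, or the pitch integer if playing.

Answer: 64 83 63 72 69 62

Derivation:
Op 1: note_on(73): voice 0 is free -> assigned | voices=[73 - - - - -]
Op 2: note_off(73): free voice 0 | voices=[- - - - - -]
Op 3: note_on(65): voice 0 is free -> assigned | voices=[65 - - - - -]
Op 4: note_on(88): voice 1 is free -> assigned | voices=[65 88 - - - -]
Op 5: note_off(65): free voice 0 | voices=[- 88 - - - -]
Op 6: note_on(64): voice 0 is free -> assigned | voices=[64 88 - - - -]
Op 7: note_on(63): voice 2 is free -> assigned | voices=[64 88 63 - - -]
Op 8: note_on(72): voice 3 is free -> assigned | voices=[64 88 63 72 - -]
Op 9: note_on(69): voice 4 is free -> assigned | voices=[64 88 63 72 69 -]
Op 10: note_on(62): voice 5 is free -> assigned | voices=[64 88 63 72 69 62]
Op 11: note_on(83): all voices busy, STEAL voice 1 (pitch 88, oldest) -> assign | voices=[64 83 63 72 69 62]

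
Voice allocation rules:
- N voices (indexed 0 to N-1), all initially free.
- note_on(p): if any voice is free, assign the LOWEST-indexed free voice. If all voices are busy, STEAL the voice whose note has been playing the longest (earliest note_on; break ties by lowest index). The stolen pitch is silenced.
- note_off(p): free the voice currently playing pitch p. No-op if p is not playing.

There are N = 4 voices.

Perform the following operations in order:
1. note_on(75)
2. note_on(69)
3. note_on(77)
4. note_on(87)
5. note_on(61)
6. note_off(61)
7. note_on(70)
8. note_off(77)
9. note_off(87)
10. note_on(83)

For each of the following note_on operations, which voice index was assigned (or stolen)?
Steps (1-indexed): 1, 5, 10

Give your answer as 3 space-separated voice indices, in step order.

Answer: 0 0 2

Derivation:
Op 1: note_on(75): voice 0 is free -> assigned | voices=[75 - - -]
Op 2: note_on(69): voice 1 is free -> assigned | voices=[75 69 - -]
Op 3: note_on(77): voice 2 is free -> assigned | voices=[75 69 77 -]
Op 4: note_on(87): voice 3 is free -> assigned | voices=[75 69 77 87]
Op 5: note_on(61): all voices busy, STEAL voice 0 (pitch 75, oldest) -> assign | voices=[61 69 77 87]
Op 6: note_off(61): free voice 0 | voices=[- 69 77 87]
Op 7: note_on(70): voice 0 is free -> assigned | voices=[70 69 77 87]
Op 8: note_off(77): free voice 2 | voices=[70 69 - 87]
Op 9: note_off(87): free voice 3 | voices=[70 69 - -]
Op 10: note_on(83): voice 2 is free -> assigned | voices=[70 69 83 -]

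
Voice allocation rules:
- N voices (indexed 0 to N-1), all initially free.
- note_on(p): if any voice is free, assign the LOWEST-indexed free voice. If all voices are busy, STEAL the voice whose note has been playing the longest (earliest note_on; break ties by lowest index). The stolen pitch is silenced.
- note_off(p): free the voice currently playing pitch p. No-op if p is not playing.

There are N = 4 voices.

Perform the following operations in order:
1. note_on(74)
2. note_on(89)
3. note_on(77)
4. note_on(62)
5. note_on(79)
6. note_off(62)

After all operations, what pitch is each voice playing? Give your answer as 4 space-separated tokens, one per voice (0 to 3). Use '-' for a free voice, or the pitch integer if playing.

Op 1: note_on(74): voice 0 is free -> assigned | voices=[74 - - -]
Op 2: note_on(89): voice 1 is free -> assigned | voices=[74 89 - -]
Op 3: note_on(77): voice 2 is free -> assigned | voices=[74 89 77 -]
Op 4: note_on(62): voice 3 is free -> assigned | voices=[74 89 77 62]
Op 5: note_on(79): all voices busy, STEAL voice 0 (pitch 74, oldest) -> assign | voices=[79 89 77 62]
Op 6: note_off(62): free voice 3 | voices=[79 89 77 -]

Answer: 79 89 77 -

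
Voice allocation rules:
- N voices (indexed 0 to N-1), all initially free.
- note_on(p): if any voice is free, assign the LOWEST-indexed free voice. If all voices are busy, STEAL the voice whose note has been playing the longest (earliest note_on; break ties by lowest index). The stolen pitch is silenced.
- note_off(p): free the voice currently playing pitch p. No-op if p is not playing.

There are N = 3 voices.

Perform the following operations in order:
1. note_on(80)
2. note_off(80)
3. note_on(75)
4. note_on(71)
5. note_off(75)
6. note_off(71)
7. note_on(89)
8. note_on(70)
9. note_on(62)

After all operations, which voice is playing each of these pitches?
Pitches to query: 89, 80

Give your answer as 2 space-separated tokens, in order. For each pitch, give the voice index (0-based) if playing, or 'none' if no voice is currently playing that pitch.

Op 1: note_on(80): voice 0 is free -> assigned | voices=[80 - -]
Op 2: note_off(80): free voice 0 | voices=[- - -]
Op 3: note_on(75): voice 0 is free -> assigned | voices=[75 - -]
Op 4: note_on(71): voice 1 is free -> assigned | voices=[75 71 -]
Op 5: note_off(75): free voice 0 | voices=[- 71 -]
Op 6: note_off(71): free voice 1 | voices=[- - -]
Op 7: note_on(89): voice 0 is free -> assigned | voices=[89 - -]
Op 8: note_on(70): voice 1 is free -> assigned | voices=[89 70 -]
Op 9: note_on(62): voice 2 is free -> assigned | voices=[89 70 62]

Answer: 0 none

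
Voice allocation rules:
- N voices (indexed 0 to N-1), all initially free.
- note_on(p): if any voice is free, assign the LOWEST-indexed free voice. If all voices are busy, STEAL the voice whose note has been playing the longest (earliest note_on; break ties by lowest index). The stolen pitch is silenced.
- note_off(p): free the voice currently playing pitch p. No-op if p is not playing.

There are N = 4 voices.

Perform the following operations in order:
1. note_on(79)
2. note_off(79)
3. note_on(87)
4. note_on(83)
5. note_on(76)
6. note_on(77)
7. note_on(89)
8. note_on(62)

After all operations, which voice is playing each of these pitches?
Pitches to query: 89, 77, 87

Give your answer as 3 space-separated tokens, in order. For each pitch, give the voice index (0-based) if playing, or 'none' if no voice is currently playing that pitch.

Answer: 0 3 none

Derivation:
Op 1: note_on(79): voice 0 is free -> assigned | voices=[79 - - -]
Op 2: note_off(79): free voice 0 | voices=[- - - -]
Op 3: note_on(87): voice 0 is free -> assigned | voices=[87 - - -]
Op 4: note_on(83): voice 1 is free -> assigned | voices=[87 83 - -]
Op 5: note_on(76): voice 2 is free -> assigned | voices=[87 83 76 -]
Op 6: note_on(77): voice 3 is free -> assigned | voices=[87 83 76 77]
Op 7: note_on(89): all voices busy, STEAL voice 0 (pitch 87, oldest) -> assign | voices=[89 83 76 77]
Op 8: note_on(62): all voices busy, STEAL voice 1 (pitch 83, oldest) -> assign | voices=[89 62 76 77]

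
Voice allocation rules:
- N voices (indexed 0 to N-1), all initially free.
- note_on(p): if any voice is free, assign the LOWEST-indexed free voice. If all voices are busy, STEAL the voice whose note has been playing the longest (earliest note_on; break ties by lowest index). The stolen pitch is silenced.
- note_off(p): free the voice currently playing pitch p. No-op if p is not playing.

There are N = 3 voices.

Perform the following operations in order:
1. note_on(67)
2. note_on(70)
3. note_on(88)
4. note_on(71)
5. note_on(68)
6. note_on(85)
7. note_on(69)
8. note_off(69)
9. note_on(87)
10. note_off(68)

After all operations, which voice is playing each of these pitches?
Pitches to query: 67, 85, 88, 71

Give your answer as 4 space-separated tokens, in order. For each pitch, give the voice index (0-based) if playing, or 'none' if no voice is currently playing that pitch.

Op 1: note_on(67): voice 0 is free -> assigned | voices=[67 - -]
Op 2: note_on(70): voice 1 is free -> assigned | voices=[67 70 -]
Op 3: note_on(88): voice 2 is free -> assigned | voices=[67 70 88]
Op 4: note_on(71): all voices busy, STEAL voice 0 (pitch 67, oldest) -> assign | voices=[71 70 88]
Op 5: note_on(68): all voices busy, STEAL voice 1 (pitch 70, oldest) -> assign | voices=[71 68 88]
Op 6: note_on(85): all voices busy, STEAL voice 2 (pitch 88, oldest) -> assign | voices=[71 68 85]
Op 7: note_on(69): all voices busy, STEAL voice 0 (pitch 71, oldest) -> assign | voices=[69 68 85]
Op 8: note_off(69): free voice 0 | voices=[- 68 85]
Op 9: note_on(87): voice 0 is free -> assigned | voices=[87 68 85]
Op 10: note_off(68): free voice 1 | voices=[87 - 85]

Answer: none 2 none none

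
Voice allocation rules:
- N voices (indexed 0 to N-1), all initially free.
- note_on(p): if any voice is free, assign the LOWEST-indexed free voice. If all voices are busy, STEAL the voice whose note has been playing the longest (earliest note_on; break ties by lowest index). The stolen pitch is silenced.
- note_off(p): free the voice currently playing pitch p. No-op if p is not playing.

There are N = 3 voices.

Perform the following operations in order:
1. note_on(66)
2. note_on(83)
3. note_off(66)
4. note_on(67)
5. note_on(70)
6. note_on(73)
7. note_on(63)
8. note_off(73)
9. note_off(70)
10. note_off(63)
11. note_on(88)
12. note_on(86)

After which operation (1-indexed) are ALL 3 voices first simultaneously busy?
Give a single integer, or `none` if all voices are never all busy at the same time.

Op 1: note_on(66): voice 0 is free -> assigned | voices=[66 - -]
Op 2: note_on(83): voice 1 is free -> assigned | voices=[66 83 -]
Op 3: note_off(66): free voice 0 | voices=[- 83 -]
Op 4: note_on(67): voice 0 is free -> assigned | voices=[67 83 -]
Op 5: note_on(70): voice 2 is free -> assigned | voices=[67 83 70]
Op 6: note_on(73): all voices busy, STEAL voice 1 (pitch 83, oldest) -> assign | voices=[67 73 70]
Op 7: note_on(63): all voices busy, STEAL voice 0 (pitch 67, oldest) -> assign | voices=[63 73 70]
Op 8: note_off(73): free voice 1 | voices=[63 - 70]
Op 9: note_off(70): free voice 2 | voices=[63 - -]
Op 10: note_off(63): free voice 0 | voices=[- - -]
Op 11: note_on(88): voice 0 is free -> assigned | voices=[88 - -]
Op 12: note_on(86): voice 1 is free -> assigned | voices=[88 86 -]

Answer: 5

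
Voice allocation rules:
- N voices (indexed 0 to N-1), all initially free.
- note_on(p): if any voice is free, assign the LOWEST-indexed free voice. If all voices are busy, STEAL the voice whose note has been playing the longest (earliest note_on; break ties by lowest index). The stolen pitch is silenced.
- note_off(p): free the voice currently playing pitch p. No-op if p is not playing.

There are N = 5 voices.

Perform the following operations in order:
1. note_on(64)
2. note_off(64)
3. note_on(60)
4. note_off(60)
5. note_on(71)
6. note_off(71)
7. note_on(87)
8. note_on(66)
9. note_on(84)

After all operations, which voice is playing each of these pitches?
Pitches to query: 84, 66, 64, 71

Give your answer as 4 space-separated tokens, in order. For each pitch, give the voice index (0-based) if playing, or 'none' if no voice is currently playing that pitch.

Answer: 2 1 none none

Derivation:
Op 1: note_on(64): voice 0 is free -> assigned | voices=[64 - - - -]
Op 2: note_off(64): free voice 0 | voices=[- - - - -]
Op 3: note_on(60): voice 0 is free -> assigned | voices=[60 - - - -]
Op 4: note_off(60): free voice 0 | voices=[- - - - -]
Op 5: note_on(71): voice 0 is free -> assigned | voices=[71 - - - -]
Op 6: note_off(71): free voice 0 | voices=[- - - - -]
Op 7: note_on(87): voice 0 is free -> assigned | voices=[87 - - - -]
Op 8: note_on(66): voice 1 is free -> assigned | voices=[87 66 - - -]
Op 9: note_on(84): voice 2 is free -> assigned | voices=[87 66 84 - -]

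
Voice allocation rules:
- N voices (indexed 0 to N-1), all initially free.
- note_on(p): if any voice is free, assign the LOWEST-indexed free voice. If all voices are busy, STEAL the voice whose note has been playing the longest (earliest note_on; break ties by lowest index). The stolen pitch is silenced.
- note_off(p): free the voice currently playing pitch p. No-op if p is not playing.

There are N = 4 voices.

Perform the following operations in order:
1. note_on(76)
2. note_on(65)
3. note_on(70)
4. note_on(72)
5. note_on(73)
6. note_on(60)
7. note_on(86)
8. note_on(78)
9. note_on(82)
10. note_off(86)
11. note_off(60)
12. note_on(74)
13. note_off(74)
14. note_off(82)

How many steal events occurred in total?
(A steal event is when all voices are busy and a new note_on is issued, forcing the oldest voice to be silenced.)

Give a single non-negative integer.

Op 1: note_on(76): voice 0 is free -> assigned | voices=[76 - - -]
Op 2: note_on(65): voice 1 is free -> assigned | voices=[76 65 - -]
Op 3: note_on(70): voice 2 is free -> assigned | voices=[76 65 70 -]
Op 4: note_on(72): voice 3 is free -> assigned | voices=[76 65 70 72]
Op 5: note_on(73): all voices busy, STEAL voice 0 (pitch 76, oldest) -> assign | voices=[73 65 70 72]
Op 6: note_on(60): all voices busy, STEAL voice 1 (pitch 65, oldest) -> assign | voices=[73 60 70 72]
Op 7: note_on(86): all voices busy, STEAL voice 2 (pitch 70, oldest) -> assign | voices=[73 60 86 72]
Op 8: note_on(78): all voices busy, STEAL voice 3 (pitch 72, oldest) -> assign | voices=[73 60 86 78]
Op 9: note_on(82): all voices busy, STEAL voice 0 (pitch 73, oldest) -> assign | voices=[82 60 86 78]
Op 10: note_off(86): free voice 2 | voices=[82 60 - 78]
Op 11: note_off(60): free voice 1 | voices=[82 - - 78]
Op 12: note_on(74): voice 1 is free -> assigned | voices=[82 74 - 78]
Op 13: note_off(74): free voice 1 | voices=[82 - - 78]
Op 14: note_off(82): free voice 0 | voices=[- - - 78]

Answer: 5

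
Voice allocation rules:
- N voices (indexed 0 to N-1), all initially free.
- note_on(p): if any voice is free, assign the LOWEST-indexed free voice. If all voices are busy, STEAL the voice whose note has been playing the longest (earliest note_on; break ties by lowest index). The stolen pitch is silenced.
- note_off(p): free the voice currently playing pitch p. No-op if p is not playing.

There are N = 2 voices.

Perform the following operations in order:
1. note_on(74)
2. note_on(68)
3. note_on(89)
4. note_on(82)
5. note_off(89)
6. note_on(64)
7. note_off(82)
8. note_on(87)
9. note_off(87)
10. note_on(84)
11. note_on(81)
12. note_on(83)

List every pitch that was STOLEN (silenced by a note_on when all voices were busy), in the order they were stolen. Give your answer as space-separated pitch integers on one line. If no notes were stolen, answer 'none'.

Answer: 74 68 64 84

Derivation:
Op 1: note_on(74): voice 0 is free -> assigned | voices=[74 -]
Op 2: note_on(68): voice 1 is free -> assigned | voices=[74 68]
Op 3: note_on(89): all voices busy, STEAL voice 0 (pitch 74, oldest) -> assign | voices=[89 68]
Op 4: note_on(82): all voices busy, STEAL voice 1 (pitch 68, oldest) -> assign | voices=[89 82]
Op 5: note_off(89): free voice 0 | voices=[- 82]
Op 6: note_on(64): voice 0 is free -> assigned | voices=[64 82]
Op 7: note_off(82): free voice 1 | voices=[64 -]
Op 8: note_on(87): voice 1 is free -> assigned | voices=[64 87]
Op 9: note_off(87): free voice 1 | voices=[64 -]
Op 10: note_on(84): voice 1 is free -> assigned | voices=[64 84]
Op 11: note_on(81): all voices busy, STEAL voice 0 (pitch 64, oldest) -> assign | voices=[81 84]
Op 12: note_on(83): all voices busy, STEAL voice 1 (pitch 84, oldest) -> assign | voices=[81 83]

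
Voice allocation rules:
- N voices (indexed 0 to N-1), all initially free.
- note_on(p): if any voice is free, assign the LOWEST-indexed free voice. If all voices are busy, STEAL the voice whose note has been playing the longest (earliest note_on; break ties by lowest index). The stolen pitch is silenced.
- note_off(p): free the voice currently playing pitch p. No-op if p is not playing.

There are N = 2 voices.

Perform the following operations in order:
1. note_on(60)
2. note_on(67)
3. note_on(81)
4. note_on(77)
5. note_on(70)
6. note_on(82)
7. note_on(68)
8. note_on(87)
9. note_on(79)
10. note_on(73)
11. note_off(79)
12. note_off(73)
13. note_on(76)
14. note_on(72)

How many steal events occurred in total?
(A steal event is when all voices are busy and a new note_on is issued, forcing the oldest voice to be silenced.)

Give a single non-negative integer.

Op 1: note_on(60): voice 0 is free -> assigned | voices=[60 -]
Op 2: note_on(67): voice 1 is free -> assigned | voices=[60 67]
Op 3: note_on(81): all voices busy, STEAL voice 0 (pitch 60, oldest) -> assign | voices=[81 67]
Op 4: note_on(77): all voices busy, STEAL voice 1 (pitch 67, oldest) -> assign | voices=[81 77]
Op 5: note_on(70): all voices busy, STEAL voice 0 (pitch 81, oldest) -> assign | voices=[70 77]
Op 6: note_on(82): all voices busy, STEAL voice 1 (pitch 77, oldest) -> assign | voices=[70 82]
Op 7: note_on(68): all voices busy, STEAL voice 0 (pitch 70, oldest) -> assign | voices=[68 82]
Op 8: note_on(87): all voices busy, STEAL voice 1 (pitch 82, oldest) -> assign | voices=[68 87]
Op 9: note_on(79): all voices busy, STEAL voice 0 (pitch 68, oldest) -> assign | voices=[79 87]
Op 10: note_on(73): all voices busy, STEAL voice 1 (pitch 87, oldest) -> assign | voices=[79 73]
Op 11: note_off(79): free voice 0 | voices=[- 73]
Op 12: note_off(73): free voice 1 | voices=[- -]
Op 13: note_on(76): voice 0 is free -> assigned | voices=[76 -]
Op 14: note_on(72): voice 1 is free -> assigned | voices=[76 72]

Answer: 8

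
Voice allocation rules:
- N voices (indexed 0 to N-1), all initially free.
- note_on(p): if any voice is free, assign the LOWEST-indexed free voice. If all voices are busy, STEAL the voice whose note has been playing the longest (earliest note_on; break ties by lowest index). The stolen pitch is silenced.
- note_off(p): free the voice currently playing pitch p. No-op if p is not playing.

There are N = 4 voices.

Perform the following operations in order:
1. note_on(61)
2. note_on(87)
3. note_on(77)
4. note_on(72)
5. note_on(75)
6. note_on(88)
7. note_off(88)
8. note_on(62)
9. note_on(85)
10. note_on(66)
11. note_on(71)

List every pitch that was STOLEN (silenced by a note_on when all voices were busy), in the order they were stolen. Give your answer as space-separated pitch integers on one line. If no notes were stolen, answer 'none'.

Answer: 61 87 77 72 75

Derivation:
Op 1: note_on(61): voice 0 is free -> assigned | voices=[61 - - -]
Op 2: note_on(87): voice 1 is free -> assigned | voices=[61 87 - -]
Op 3: note_on(77): voice 2 is free -> assigned | voices=[61 87 77 -]
Op 4: note_on(72): voice 3 is free -> assigned | voices=[61 87 77 72]
Op 5: note_on(75): all voices busy, STEAL voice 0 (pitch 61, oldest) -> assign | voices=[75 87 77 72]
Op 6: note_on(88): all voices busy, STEAL voice 1 (pitch 87, oldest) -> assign | voices=[75 88 77 72]
Op 7: note_off(88): free voice 1 | voices=[75 - 77 72]
Op 8: note_on(62): voice 1 is free -> assigned | voices=[75 62 77 72]
Op 9: note_on(85): all voices busy, STEAL voice 2 (pitch 77, oldest) -> assign | voices=[75 62 85 72]
Op 10: note_on(66): all voices busy, STEAL voice 3 (pitch 72, oldest) -> assign | voices=[75 62 85 66]
Op 11: note_on(71): all voices busy, STEAL voice 0 (pitch 75, oldest) -> assign | voices=[71 62 85 66]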